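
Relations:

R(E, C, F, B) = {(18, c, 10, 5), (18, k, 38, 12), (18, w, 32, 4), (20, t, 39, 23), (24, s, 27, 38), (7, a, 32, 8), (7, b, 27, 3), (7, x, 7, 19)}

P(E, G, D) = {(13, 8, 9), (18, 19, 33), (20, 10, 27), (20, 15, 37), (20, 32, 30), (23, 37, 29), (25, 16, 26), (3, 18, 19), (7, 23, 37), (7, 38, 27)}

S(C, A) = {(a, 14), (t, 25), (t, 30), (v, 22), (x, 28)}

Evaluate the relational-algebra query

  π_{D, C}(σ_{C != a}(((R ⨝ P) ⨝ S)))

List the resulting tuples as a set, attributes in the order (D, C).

{(27, t), (27, x), (30, t), (37, t), (37, x)}

Natural join on E: {(18, c, 10, 5, 19, 33), (18, k, 38, 12, 19, 33), (18, w, 32, 4, 19, 33), (20, t, 39, 23, 10, 27), (20, t, 39, 23, 15, 37), (20, t, 39, 23, 32, 30), (7, a, 32, 8, 23, 37), (7, a, 32, 8, 38, 27), (7, b, 27, 3, 23, 37), (7, b, 27, 3, 38, 27), (7, x, 7, 19, 23, 37), (7, x, 7, 19, 38, 27)}
Natural join on C: {(20, t, 39, 23, 10, 27, 25), (20, t, 39, 23, 10, 27, 30), (20, t, 39, 23, 15, 37, 25), (20, t, 39, 23, 15, 37, 30), (20, t, 39, 23, 32, 30, 25), (20, t, 39, 23, 32, 30, 30), (7, a, 32, 8, 23, 37, 14), (7, a, 32, 8, 38, 27, 14), (7, x, 7, 19, 23, 37, 28), (7, x, 7, 19, 38, 27, 28)}
Selection C != a: {(20, t, 39, 23, 10, 27, 25), (20, t, 39, 23, 10, 27, 30), (20, t, 39, 23, 15, 37, 25), (20, t, 39, 23, 15, 37, 30), (20, t, 39, 23, 32, 30, 25), (20, t, 39, 23, 32, 30, 30), (7, x, 7, 19, 23, 37, 28), (7, x, 7, 19, 38, 27, 28)}
π_{D, C} gives {(27, t), (27, x), (30, t), (37, t), (37, x)} (3 duplicate(s) eliminated).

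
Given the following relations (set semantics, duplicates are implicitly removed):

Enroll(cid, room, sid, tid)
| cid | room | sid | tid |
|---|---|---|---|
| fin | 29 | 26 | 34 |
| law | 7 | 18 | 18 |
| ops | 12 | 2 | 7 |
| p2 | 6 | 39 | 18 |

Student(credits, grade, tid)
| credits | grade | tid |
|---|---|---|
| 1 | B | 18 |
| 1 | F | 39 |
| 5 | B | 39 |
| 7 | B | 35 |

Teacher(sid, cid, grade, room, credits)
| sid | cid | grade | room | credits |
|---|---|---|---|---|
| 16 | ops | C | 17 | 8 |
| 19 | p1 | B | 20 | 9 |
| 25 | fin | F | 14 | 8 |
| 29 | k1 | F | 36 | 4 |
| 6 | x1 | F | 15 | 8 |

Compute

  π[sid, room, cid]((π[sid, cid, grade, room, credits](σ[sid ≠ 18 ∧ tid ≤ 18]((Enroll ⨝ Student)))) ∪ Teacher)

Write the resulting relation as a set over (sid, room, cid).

{(16, 17, ops), (19, 20, p1), (25, 14, fin), (29, 36, k1), (39, 6, p2), (6, 15, x1)}

Joining Enroll and Student on tid yields {(law, 7, 18, 18, 1, B), (p2, 6, 39, 18, 1, B)}.
Filtering on sid ≠ 18 ∧ tid ≤ 18 leaves {(p2, 6, 39, 18, 1, B)}.
π[sid, cid, grade, room, credits]: project onto (sid, cid, grade, room, credits) → {(39, p2, B, 6, 1)}
Set union of the two operands is {(16, ops, C, 17, 8), (19, p1, B, 20, 9), (25, fin, F, 14, 8), (29, k1, F, 36, 4), (39, p2, B, 6, 1), (6, x1, F, 15, 8)}.
π[sid, room, cid]: project onto (sid, room, cid) → {(16, 17, ops), (19, 20, p1), (25, 14, fin), (29, 36, k1), (39, 6, p2), (6, 15, x1)}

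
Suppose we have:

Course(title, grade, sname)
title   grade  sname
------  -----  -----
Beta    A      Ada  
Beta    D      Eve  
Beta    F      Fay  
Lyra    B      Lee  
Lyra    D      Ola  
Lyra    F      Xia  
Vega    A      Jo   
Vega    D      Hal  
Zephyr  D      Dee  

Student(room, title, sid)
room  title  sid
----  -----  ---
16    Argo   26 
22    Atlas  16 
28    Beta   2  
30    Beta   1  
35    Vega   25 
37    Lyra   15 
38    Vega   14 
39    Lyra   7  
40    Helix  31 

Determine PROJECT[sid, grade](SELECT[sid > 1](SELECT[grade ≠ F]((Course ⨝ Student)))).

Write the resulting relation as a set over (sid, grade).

Natural join on title: {(Beta, A, Ada, 28, 2), (Beta, A, Ada, 30, 1), (Beta, D, Eve, 28, 2), (Beta, D, Eve, 30, 1), (Beta, F, Fay, 28, 2), (Beta, F, Fay, 30, 1), (Lyra, B, Lee, 37, 15), (Lyra, B, Lee, 39, 7), (Lyra, D, Ola, 37, 15), (Lyra, D, Ola, 39, 7), (Lyra, F, Xia, 37, 15), (Lyra, F, Xia, 39, 7), (Vega, A, Jo, 35, 25), (Vega, A, Jo, 38, 14), (Vega, D, Hal, 35, 25), (Vega, D, Hal, 38, 14)}
Filtering on grade ≠ F leaves {(Beta, A, Ada, 28, 2), (Beta, A, Ada, 30, 1), (Beta, D, Eve, 28, 2), (Beta, D, Eve, 30, 1), (Lyra, B, Lee, 37, 15), (Lyra, B, Lee, 39, 7), (Lyra, D, Ola, 37, 15), (Lyra, D, Ola, 39, 7), (Vega, A, Jo, 35, 25), (Vega, A, Jo, 38, 14), (Vega, D, Hal, 35, 25), (Vega, D, Hal, 38, 14)}.
Filtering on sid > 1 leaves {(Beta, A, Ada, 28, 2), (Beta, D, Eve, 28, 2), (Lyra, B, Lee, 37, 15), (Lyra, B, Lee, 39, 7), (Lyra, D, Ola, 37, 15), (Lyra, D, Ola, 39, 7), (Vega, A, Jo, 35, 25), (Vega, A, Jo, 38, 14), (Vega, D, Hal, 35, 25), (Vega, D, Hal, 38, 14)}.
Projecting to sid, grade: {(14, A), (14, D), (15, B), (15, D), (2, A), (2, D), (25, A), (25, D), (7, B), (7, D)}

{(14, A), (14, D), (15, B), (15, D), (2, A), (2, D), (25, A), (25, D), (7, B), (7, D)}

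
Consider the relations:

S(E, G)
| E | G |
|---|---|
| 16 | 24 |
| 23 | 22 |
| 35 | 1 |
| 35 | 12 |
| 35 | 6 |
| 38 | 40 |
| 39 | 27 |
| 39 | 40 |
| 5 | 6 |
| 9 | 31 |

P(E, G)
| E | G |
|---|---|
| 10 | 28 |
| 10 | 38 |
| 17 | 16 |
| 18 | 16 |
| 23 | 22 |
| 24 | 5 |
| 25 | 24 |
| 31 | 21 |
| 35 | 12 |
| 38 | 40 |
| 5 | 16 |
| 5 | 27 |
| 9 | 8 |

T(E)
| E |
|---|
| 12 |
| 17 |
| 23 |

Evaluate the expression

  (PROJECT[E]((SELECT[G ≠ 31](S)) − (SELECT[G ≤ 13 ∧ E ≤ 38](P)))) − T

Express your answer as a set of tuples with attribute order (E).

{16, 35, 38, 39, 5}

Selection G ≠ 31: {(16, 24), (23, 22), (35, 1), (35, 12), (35, 6), (38, 40), (39, 27), (39, 40), (5, 6)}
Selection G ≤ 13 ∧ E ≤ 38: {(24, 5), (35, 12), (9, 8)}
Difference: {(16, 24), (23, 22), (35, 1), (35, 12), (35, 6), (38, 40), (39, 27), (39, 40), (5, 6)} with {(24, 5), (35, 12), (9, 8)} → {(16, 24), (23, 22), (35, 1), (35, 6), (38, 40), (39, 27), (39, 40), (5, 6)}
Projecting to E (2 duplicate(s) eliminated): {16, 23, 35, 38, 39, 5}
Difference: {16, 23, 35, 38, 39, 5} with {12, 17, 23} → {16, 35, 38, 39, 5}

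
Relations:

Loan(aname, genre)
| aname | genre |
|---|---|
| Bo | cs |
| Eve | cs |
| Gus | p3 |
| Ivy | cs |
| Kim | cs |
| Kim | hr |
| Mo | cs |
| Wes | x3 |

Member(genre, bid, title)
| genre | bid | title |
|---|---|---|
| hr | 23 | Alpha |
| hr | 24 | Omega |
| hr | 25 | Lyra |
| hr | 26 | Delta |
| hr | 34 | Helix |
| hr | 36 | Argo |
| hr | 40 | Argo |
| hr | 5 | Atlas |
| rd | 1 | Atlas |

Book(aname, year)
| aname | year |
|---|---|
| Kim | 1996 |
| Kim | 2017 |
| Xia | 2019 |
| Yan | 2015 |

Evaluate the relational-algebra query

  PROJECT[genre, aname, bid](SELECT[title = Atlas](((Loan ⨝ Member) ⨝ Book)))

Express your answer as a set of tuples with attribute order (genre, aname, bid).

{(hr, Kim, 5)}

Loan ⋈ Member (natural join on genre): {(Kim, hr, 23, Alpha), (Kim, hr, 24, Omega), (Kim, hr, 25, Lyra), (Kim, hr, 26, Delta), (Kim, hr, 34, Helix), (Kim, hr, 36, Argo), (Kim, hr, 40, Argo), (Kim, hr, 5, Atlas)}
(Loan ⨝ Member) ⋈ Book (natural join on aname): {(Kim, hr, 23, Alpha, 1996), (Kim, hr, 23, Alpha, 2017), (Kim, hr, 24, Omega, 1996), (Kim, hr, 24, Omega, 2017), (Kim, hr, 25, Lyra, 1996), (Kim, hr, 25, Lyra, 2017), (Kim, hr, 26, Delta, 1996), (Kim, hr, 26, Delta, 2017), (Kim, hr, 34, Helix, 1996), (Kim, hr, 34, Helix, 2017), (Kim, hr, 36, Argo, 1996), (Kim, hr, 36, Argo, 2017), (Kim, hr, 40, Argo, 1996), (Kim, hr, 40, Argo, 2017), (Kim, hr, 5, Atlas, 1996), (Kim, hr, 5, Atlas, 2017)}
Selection title = Atlas: {(Kim, hr, 5, Atlas, 1996), (Kim, hr, 5, Atlas, 2017)}
Projecting to genre, aname, bid (1 duplicate(s) eliminated): {(hr, Kim, 5)}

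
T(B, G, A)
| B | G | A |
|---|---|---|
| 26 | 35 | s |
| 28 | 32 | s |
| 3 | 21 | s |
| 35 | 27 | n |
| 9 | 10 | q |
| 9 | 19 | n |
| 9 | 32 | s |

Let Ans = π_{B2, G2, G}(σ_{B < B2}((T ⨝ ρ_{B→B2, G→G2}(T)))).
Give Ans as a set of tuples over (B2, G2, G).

{(26, 35, 21), (26, 35, 32), (28, 32, 21), (28, 32, 32), (28, 32, 35), (35, 27, 19), (9, 32, 21)}

ρ[B→B2, G→G2]: schema becomes (B2, G2, A); tuples unchanged.
Joining T and ρ_{B→B2, G→G2}(T) on A yields {(26, 35, s, 26, 35), (26, 35, s, 28, 32), (26, 35, s, 3, 21), (26, 35, s, 9, 32), (28, 32, s, 26, 35), (28, 32, s, 28, 32), (28, 32, s, 3, 21), (28, 32, s, 9, 32), (3, 21, s, 26, 35), (3, 21, s, 28, 32), (3, 21, s, 3, 21), (3, 21, s, 9, 32), (35, 27, n, 35, 27), (35, 27, n, 9, 19), (9, 10, q, 9, 10), (9, 19, n, 35, 27), (9, 19, n, 9, 19), (9, 32, s, 26, 35), (9, 32, s, 28, 32), (9, 32, s, 3, 21), (9, 32, s, 9, 32)}.
Apply σ_{B < B2}; surviving tuples: {(26, 35, s, 28, 32), (3, 21, s, 26, 35), (3, 21, s, 28, 32), (3, 21, s, 9, 32), (9, 19, n, 35, 27), (9, 32, s, 26, 35), (9, 32, s, 28, 32)}
π_{B2, G2, G} gives {(26, 35, 21), (26, 35, 32), (28, 32, 21), (28, 32, 32), (28, 32, 35), (35, 27, 19), (9, 32, 21)}.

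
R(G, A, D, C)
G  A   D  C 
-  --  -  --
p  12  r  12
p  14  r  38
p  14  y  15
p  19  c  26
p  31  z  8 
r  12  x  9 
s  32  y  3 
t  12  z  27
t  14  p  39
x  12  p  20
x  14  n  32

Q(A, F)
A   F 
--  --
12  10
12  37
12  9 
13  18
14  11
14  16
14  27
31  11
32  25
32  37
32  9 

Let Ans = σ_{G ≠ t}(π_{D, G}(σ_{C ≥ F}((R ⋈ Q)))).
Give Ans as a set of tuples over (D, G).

{(n, x), (p, x), (r, p), (x, r), (y, p)}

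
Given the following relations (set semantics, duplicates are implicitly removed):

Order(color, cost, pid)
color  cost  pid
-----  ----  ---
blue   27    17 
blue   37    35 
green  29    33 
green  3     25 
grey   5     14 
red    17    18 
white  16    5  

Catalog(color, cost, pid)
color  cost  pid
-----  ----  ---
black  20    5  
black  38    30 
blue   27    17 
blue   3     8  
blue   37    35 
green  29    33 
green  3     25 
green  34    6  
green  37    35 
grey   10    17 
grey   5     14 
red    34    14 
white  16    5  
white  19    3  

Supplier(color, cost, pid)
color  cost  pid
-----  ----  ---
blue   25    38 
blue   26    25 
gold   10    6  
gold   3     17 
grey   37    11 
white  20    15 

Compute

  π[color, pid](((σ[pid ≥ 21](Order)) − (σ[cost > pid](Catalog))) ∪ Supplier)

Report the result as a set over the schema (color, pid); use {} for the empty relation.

{(blue, 25), (blue, 38), (gold, 17), (gold, 6), (green, 25), (green, 33), (grey, 11), (white, 15)}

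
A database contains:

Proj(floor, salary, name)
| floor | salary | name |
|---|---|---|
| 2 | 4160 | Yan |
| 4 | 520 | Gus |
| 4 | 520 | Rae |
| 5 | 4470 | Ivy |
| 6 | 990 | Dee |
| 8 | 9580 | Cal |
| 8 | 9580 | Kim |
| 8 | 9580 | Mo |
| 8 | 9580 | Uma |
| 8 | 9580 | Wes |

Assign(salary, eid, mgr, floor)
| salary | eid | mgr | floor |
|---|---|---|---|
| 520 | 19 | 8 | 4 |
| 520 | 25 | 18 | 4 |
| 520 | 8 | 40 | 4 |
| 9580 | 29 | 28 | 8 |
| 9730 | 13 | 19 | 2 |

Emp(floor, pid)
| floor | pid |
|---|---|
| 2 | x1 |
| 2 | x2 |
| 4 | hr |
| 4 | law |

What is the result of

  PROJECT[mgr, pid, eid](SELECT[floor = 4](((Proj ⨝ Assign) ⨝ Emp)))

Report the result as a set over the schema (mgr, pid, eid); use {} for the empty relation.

{(18, hr, 25), (18, law, 25), (40, hr, 8), (40, law, 8), (8, hr, 19), (8, law, 19)}

Proj ⋈ Assign (natural join on floor, salary): {(4, 520, Gus, 19, 8), (4, 520, Gus, 25, 18), (4, 520, Gus, 8, 40), (4, 520, Rae, 19, 8), (4, 520, Rae, 25, 18), (4, 520, Rae, 8, 40), (8, 9580, Cal, 29, 28), (8, 9580, Kim, 29, 28), (8, 9580, Mo, 29, 28), (8, 9580, Uma, 29, 28), (8, 9580, Wes, 29, 28)}
(Proj ⨝ Assign) ⋈ Emp (natural join on floor): {(4, 520, Gus, 19, 8, hr), (4, 520, Gus, 19, 8, law), (4, 520, Gus, 25, 18, hr), (4, 520, Gus, 25, 18, law), (4, 520, Gus, 8, 40, hr), (4, 520, Gus, 8, 40, law), (4, 520, Rae, 19, 8, hr), (4, 520, Rae, 19, 8, law), (4, 520, Rae, 25, 18, hr), (4, 520, Rae, 25, 18, law), (4, 520, Rae, 8, 40, hr), (4, 520, Rae, 8, 40, law)}
Filtering on floor = 4 leaves {(4, 520, Gus, 19, 8, hr), (4, 520, Gus, 19, 8, law), (4, 520, Gus, 25, 18, hr), (4, 520, Gus, 25, 18, law), (4, 520, Gus, 8, 40, hr), (4, 520, Gus, 8, 40, law), (4, 520, Rae, 19, 8, hr), (4, 520, Rae, 19, 8, law), (4, 520, Rae, 25, 18, hr), (4, 520, Rae, 25, 18, law), (4, 520, Rae, 8, 40, hr), (4, 520, Rae, 8, 40, law)}.
π[mgr, pid, eid]: project onto (mgr, pid, eid) (6 duplicate(s) eliminated) → {(18, hr, 25), (18, law, 25), (40, hr, 8), (40, law, 8), (8, hr, 19), (8, law, 19)}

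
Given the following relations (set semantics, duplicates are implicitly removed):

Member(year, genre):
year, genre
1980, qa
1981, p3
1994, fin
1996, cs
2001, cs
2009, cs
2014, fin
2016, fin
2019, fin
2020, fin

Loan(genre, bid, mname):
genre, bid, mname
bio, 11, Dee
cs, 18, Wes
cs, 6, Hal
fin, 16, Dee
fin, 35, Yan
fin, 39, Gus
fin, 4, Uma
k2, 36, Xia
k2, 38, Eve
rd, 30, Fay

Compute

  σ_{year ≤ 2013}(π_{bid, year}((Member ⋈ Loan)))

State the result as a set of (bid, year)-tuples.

Member ⋈ Loan (natural join on genre): {(1994, fin, 16, Dee), (1994, fin, 35, Yan), (1994, fin, 39, Gus), (1994, fin, 4, Uma), (1996, cs, 18, Wes), (1996, cs, 6, Hal), (2001, cs, 18, Wes), (2001, cs, 6, Hal), (2009, cs, 18, Wes), (2009, cs, 6, Hal), (2014, fin, 16, Dee), (2014, fin, 35, Yan), (2014, fin, 39, Gus), (2014, fin, 4, Uma), (2016, fin, 16, Dee), (2016, fin, 35, Yan), (2016, fin, 39, Gus), (2016, fin, 4, Uma), (2019, fin, 16, Dee), (2019, fin, 35, Yan), (2019, fin, 39, Gus), (2019, fin, 4, Uma), (2020, fin, 16, Dee), (2020, fin, 35, Yan), (2020, fin, 39, Gus), (2020, fin, 4, Uma)}
Projecting to bid, year: {(16, 1994), (16, 2014), (16, 2016), (16, 2019), (16, 2020), (18, 1996), (18, 2001), (18, 2009), (35, 1994), (35, 2014), (35, 2016), (35, 2019), (35, 2020), (39, 1994), (39, 2014), (39, 2016), (39, 2019), (39, 2020), (4, 1994), (4, 2014), (4, 2016), (4, 2019), (4, 2020), (6, 1996), (6, 2001), (6, 2009)}
σ[year ≤ 2013]: keep tuples satisfying year ≤ 2013 → {(16, 1994), (18, 1996), (18, 2001), (18, 2009), (35, 1994), (39, 1994), (4, 1994), (6, 1996), (6, 2001), (6, 2009)}

{(16, 1994), (18, 1996), (18, 2001), (18, 2009), (35, 1994), (39, 1994), (4, 1994), (6, 1996), (6, 2001), (6, 2009)}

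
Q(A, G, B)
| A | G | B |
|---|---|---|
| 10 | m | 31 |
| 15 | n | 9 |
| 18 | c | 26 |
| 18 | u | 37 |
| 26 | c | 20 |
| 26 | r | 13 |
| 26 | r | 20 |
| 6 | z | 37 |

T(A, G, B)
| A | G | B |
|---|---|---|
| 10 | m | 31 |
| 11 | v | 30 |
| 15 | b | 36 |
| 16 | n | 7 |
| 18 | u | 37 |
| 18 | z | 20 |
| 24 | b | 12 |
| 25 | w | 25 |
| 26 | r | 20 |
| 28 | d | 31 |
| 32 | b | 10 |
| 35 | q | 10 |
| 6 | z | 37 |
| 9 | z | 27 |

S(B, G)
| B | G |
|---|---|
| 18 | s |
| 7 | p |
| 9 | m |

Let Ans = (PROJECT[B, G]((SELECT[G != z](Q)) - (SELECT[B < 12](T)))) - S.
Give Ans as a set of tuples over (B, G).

{(13, r), (20, c), (20, r), (26, c), (31, m), (37, u), (9, n)}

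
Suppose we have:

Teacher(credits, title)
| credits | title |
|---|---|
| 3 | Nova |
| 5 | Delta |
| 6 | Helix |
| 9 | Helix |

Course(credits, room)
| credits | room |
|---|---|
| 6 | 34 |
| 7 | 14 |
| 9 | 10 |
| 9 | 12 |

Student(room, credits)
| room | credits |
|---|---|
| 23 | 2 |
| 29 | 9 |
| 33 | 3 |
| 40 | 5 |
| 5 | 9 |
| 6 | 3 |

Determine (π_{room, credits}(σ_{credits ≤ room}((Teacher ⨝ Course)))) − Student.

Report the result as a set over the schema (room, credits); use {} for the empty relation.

{(10, 9), (12, 9), (34, 6)}

Joining Teacher and Course on credits yields {(6, Helix, 34), (9, Helix, 10), (9, Helix, 12)}.
Apply σ_{credits ≤ room}; surviving tuples: {(6, Helix, 34), (9, Helix, 10), (9, Helix, 12)}
Projecting to room, credits: {(10, 9), (12, 9), (34, 6)}
Set difference of the two operands is {(10, 9), (12, 9), (34, 6)}.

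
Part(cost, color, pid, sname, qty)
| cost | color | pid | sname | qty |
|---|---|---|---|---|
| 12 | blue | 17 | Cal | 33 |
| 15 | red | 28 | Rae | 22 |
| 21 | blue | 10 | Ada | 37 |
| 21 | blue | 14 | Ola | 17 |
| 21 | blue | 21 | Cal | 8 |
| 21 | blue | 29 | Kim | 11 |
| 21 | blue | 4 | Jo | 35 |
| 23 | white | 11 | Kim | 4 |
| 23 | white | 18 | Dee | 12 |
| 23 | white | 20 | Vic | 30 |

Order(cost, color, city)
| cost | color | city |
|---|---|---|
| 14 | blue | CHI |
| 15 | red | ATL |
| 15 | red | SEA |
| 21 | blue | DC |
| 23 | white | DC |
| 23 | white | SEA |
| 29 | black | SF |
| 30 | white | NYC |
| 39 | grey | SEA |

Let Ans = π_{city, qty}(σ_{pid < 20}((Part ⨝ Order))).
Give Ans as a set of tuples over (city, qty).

{(DC, 12), (DC, 17), (DC, 35), (DC, 37), (DC, 4), (SEA, 12), (SEA, 4)}

Natural join on cost, color: {(15, red, 28, Rae, 22, ATL), (15, red, 28, Rae, 22, SEA), (21, blue, 10, Ada, 37, DC), (21, blue, 14, Ola, 17, DC), (21, blue, 21, Cal, 8, DC), (21, blue, 29, Kim, 11, DC), (21, blue, 4, Jo, 35, DC), (23, white, 11, Kim, 4, DC), (23, white, 11, Kim, 4, SEA), (23, white, 18, Dee, 12, DC), (23, white, 18, Dee, 12, SEA), (23, white, 20, Vic, 30, DC), (23, white, 20, Vic, 30, SEA)}
Filtering on pid < 20 leaves {(21, blue, 10, Ada, 37, DC), (21, blue, 14, Ola, 17, DC), (21, blue, 4, Jo, 35, DC), (23, white, 11, Kim, 4, DC), (23, white, 11, Kim, 4, SEA), (23, white, 18, Dee, 12, DC), (23, white, 18, Dee, 12, SEA)}.
π_{city, qty} gives {(DC, 12), (DC, 17), (DC, 35), (DC, 37), (DC, 4), (SEA, 12), (SEA, 4)}.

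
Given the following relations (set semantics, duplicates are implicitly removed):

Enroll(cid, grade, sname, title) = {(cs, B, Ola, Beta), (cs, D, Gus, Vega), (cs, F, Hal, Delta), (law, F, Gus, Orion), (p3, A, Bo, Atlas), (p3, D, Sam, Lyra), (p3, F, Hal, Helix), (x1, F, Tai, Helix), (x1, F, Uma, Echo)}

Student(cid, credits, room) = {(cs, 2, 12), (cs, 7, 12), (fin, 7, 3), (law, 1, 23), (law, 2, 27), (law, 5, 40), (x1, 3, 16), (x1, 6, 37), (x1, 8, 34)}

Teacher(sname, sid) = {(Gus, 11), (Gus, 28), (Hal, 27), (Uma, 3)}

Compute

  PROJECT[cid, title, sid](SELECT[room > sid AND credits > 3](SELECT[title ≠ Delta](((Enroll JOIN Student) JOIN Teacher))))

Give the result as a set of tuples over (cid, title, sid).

Joining Enroll and Student on cid yields {(cs, B, Ola, Beta, 2, 12), (cs, B, Ola, Beta, 7, 12), (cs, D, Gus, Vega, 2, 12), (cs, D, Gus, Vega, 7, 12), (cs, F, Hal, Delta, 2, 12), (cs, F, Hal, Delta, 7, 12), (law, F, Gus, Orion, 1, 23), (law, F, Gus, Orion, 2, 27), (law, F, Gus, Orion, 5, 40), (x1, F, Tai, Helix, 3, 16), (x1, F, Tai, Helix, 6, 37), (x1, F, Tai, Helix, 8, 34), (x1, F, Uma, Echo, 3, 16), (x1, F, Uma, Echo, 6, 37), (x1, F, Uma, Echo, 8, 34)}.
Joining (Enroll JOIN Student) and Teacher on sname yields {(cs, D, Gus, Vega, 2, 12, 11), (cs, D, Gus, Vega, 2, 12, 28), (cs, D, Gus, Vega, 7, 12, 11), (cs, D, Gus, Vega, 7, 12, 28), (cs, F, Hal, Delta, 2, 12, 27), (cs, F, Hal, Delta, 7, 12, 27), (law, F, Gus, Orion, 1, 23, 11), (law, F, Gus, Orion, 1, 23, 28), (law, F, Gus, Orion, 2, 27, 11), (law, F, Gus, Orion, 2, 27, 28), (law, F, Gus, Orion, 5, 40, 11), (law, F, Gus, Orion, 5, 40, 28), (x1, F, Uma, Echo, 3, 16, 3), (x1, F, Uma, Echo, 6, 37, 3), (x1, F, Uma, Echo, 8, 34, 3)}.
Selection title ≠ Delta: {(cs, D, Gus, Vega, 2, 12, 11), (cs, D, Gus, Vega, 2, 12, 28), (cs, D, Gus, Vega, 7, 12, 11), (cs, D, Gus, Vega, 7, 12, 28), (law, F, Gus, Orion, 1, 23, 11), (law, F, Gus, Orion, 1, 23, 28), (law, F, Gus, Orion, 2, 27, 11), (law, F, Gus, Orion, 2, 27, 28), (law, F, Gus, Orion, 5, 40, 11), (law, F, Gus, Orion, 5, 40, 28), (x1, F, Uma, Echo, 3, 16, 3), (x1, F, Uma, Echo, 6, 37, 3), (x1, F, Uma, Echo, 8, 34, 3)}
Selection room > sid AND credits > 3: {(cs, D, Gus, Vega, 7, 12, 11), (law, F, Gus, Orion, 5, 40, 11), (law, F, Gus, Orion, 5, 40, 28), (x1, F, Uma, Echo, 6, 37, 3), (x1, F, Uma, Echo, 8, 34, 3)}
Projecting to cid, title, sid (1 duplicate(s) eliminated): {(cs, Vega, 11), (law, Orion, 11), (law, Orion, 28), (x1, Echo, 3)}

{(cs, Vega, 11), (law, Orion, 11), (law, Orion, 28), (x1, Echo, 3)}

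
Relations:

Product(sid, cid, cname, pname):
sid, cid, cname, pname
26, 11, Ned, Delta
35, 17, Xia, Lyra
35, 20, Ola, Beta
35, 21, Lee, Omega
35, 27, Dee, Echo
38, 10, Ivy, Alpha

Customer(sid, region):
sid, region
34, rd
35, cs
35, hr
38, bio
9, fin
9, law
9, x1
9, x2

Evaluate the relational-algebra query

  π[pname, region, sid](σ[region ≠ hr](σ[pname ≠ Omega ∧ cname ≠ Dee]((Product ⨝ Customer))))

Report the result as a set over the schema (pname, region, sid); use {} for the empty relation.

{(Alpha, bio, 38), (Beta, cs, 35), (Lyra, cs, 35)}

Product ⋈ Customer (natural join on sid): {(35, 17, Xia, Lyra, cs), (35, 17, Xia, Lyra, hr), (35, 20, Ola, Beta, cs), (35, 20, Ola, Beta, hr), (35, 21, Lee, Omega, cs), (35, 21, Lee, Omega, hr), (35, 27, Dee, Echo, cs), (35, 27, Dee, Echo, hr), (38, 10, Ivy, Alpha, bio)}
Filtering on pname ≠ Omega ∧ cname ≠ Dee leaves {(35, 17, Xia, Lyra, cs), (35, 17, Xia, Lyra, hr), (35, 20, Ola, Beta, cs), (35, 20, Ola, Beta, hr), (38, 10, Ivy, Alpha, bio)}.
Filtering on region ≠ hr leaves {(35, 17, Xia, Lyra, cs), (35, 20, Ola, Beta, cs), (38, 10, Ivy, Alpha, bio)}.
π_{pname, region, sid} gives {(Alpha, bio, 38), (Beta, cs, 35), (Lyra, cs, 35)}.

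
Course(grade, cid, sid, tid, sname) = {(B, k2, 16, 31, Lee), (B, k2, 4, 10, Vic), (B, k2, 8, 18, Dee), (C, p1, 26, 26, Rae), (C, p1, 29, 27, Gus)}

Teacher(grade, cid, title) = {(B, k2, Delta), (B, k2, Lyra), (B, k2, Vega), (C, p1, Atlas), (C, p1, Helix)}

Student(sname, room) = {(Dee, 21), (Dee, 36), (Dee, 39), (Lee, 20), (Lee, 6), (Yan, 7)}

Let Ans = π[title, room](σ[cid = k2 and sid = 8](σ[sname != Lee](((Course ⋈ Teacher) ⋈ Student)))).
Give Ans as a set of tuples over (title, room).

{(Delta, 21), (Delta, 36), (Delta, 39), (Lyra, 21), (Lyra, 36), (Lyra, 39), (Vega, 21), (Vega, 36), (Vega, 39)}

Course ⋈ Teacher (natural join on grade, cid): {(B, k2, 16, 31, Lee, Delta), (B, k2, 16, 31, Lee, Lyra), (B, k2, 16, 31, Lee, Vega), (B, k2, 4, 10, Vic, Delta), (B, k2, 4, 10, Vic, Lyra), (B, k2, 4, 10, Vic, Vega), (B, k2, 8, 18, Dee, Delta), (B, k2, 8, 18, Dee, Lyra), (B, k2, 8, 18, Dee, Vega), (C, p1, 26, 26, Rae, Atlas), (C, p1, 26, 26, Rae, Helix), (C, p1, 29, 27, Gus, Atlas), (C, p1, 29, 27, Gus, Helix)}
(Course ⋈ Teacher) ⋈ Student (natural join on sname): {(B, k2, 16, 31, Lee, Delta, 20), (B, k2, 16, 31, Lee, Delta, 6), (B, k2, 16, 31, Lee, Lyra, 20), (B, k2, 16, 31, Lee, Lyra, 6), (B, k2, 16, 31, Lee, Vega, 20), (B, k2, 16, 31, Lee, Vega, 6), (B, k2, 8, 18, Dee, Delta, 21), (B, k2, 8, 18, Dee, Delta, 36), (B, k2, 8, 18, Dee, Delta, 39), (B, k2, 8, 18, Dee, Lyra, 21), (B, k2, 8, 18, Dee, Lyra, 36), (B, k2, 8, 18, Dee, Lyra, 39), (B, k2, 8, 18, Dee, Vega, 21), (B, k2, 8, 18, Dee, Vega, 36), (B, k2, 8, 18, Dee, Vega, 39)}
σ[sname != Lee]: keep tuples satisfying sname != Lee → {(B, k2, 8, 18, Dee, Delta, 21), (B, k2, 8, 18, Dee, Delta, 36), (B, k2, 8, 18, Dee, Delta, 39), (B, k2, 8, 18, Dee, Lyra, 21), (B, k2, 8, 18, Dee, Lyra, 36), (B, k2, 8, 18, Dee, Lyra, 39), (B, k2, 8, 18, Dee, Vega, 21), (B, k2, 8, 18, Dee, Vega, 36), (B, k2, 8, 18, Dee, Vega, 39)}
σ[cid = k2 and sid = 8]: keep tuples satisfying cid = k2 and sid = 8 → {(B, k2, 8, 18, Dee, Delta, 21), (B, k2, 8, 18, Dee, Delta, 36), (B, k2, 8, 18, Dee, Delta, 39), (B, k2, 8, 18, Dee, Lyra, 21), (B, k2, 8, 18, Dee, Lyra, 36), (B, k2, 8, 18, Dee, Lyra, 39), (B, k2, 8, 18, Dee, Vega, 21), (B, k2, 8, 18, Dee, Vega, 36), (B, k2, 8, 18, Dee, Vega, 39)}
π[title, room]: project onto (title, room) → {(Delta, 21), (Delta, 36), (Delta, 39), (Lyra, 21), (Lyra, 36), (Lyra, 39), (Vega, 21), (Vega, 36), (Vega, 39)}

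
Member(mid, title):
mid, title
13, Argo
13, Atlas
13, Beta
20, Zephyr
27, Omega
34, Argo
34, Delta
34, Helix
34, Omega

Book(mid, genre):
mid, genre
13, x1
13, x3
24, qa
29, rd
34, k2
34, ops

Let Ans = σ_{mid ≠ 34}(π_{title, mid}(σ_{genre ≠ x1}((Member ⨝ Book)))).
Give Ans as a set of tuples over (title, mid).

{(Argo, 13), (Atlas, 13), (Beta, 13)}

Natural join on mid: {(13, Argo, x1), (13, Argo, x3), (13, Atlas, x1), (13, Atlas, x3), (13, Beta, x1), (13, Beta, x3), (34, Argo, k2), (34, Argo, ops), (34, Delta, k2), (34, Delta, ops), (34, Helix, k2), (34, Helix, ops), (34, Omega, k2), (34, Omega, ops)}
Filtering on genre ≠ x1 leaves {(13, Argo, x3), (13, Atlas, x3), (13, Beta, x3), (34, Argo, k2), (34, Argo, ops), (34, Delta, k2), (34, Delta, ops), (34, Helix, k2), (34, Helix, ops), (34, Omega, k2), (34, Omega, ops)}.
π_{title, mid} gives {(Argo, 13), (Argo, 34), (Atlas, 13), (Beta, 13), (Delta, 34), (Helix, 34), (Omega, 34)} (4 duplicate(s) eliminated).
Filtering on mid ≠ 34 leaves {(Argo, 13), (Atlas, 13), (Beta, 13)}.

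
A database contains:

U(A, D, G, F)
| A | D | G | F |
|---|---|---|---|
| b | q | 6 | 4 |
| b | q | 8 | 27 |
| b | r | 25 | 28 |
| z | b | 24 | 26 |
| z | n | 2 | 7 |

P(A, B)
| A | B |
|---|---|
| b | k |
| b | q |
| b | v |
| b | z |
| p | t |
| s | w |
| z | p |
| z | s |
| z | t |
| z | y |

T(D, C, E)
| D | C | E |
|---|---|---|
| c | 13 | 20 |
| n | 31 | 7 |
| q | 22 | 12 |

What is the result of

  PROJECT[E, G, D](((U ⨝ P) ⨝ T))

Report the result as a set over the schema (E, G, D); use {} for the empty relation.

U ⋈ P (natural join on A): {(b, q, 6, 4, k), (b, q, 6, 4, q), (b, q, 6, 4, v), (b, q, 6, 4, z), (b, q, 8, 27, k), (b, q, 8, 27, q), (b, q, 8, 27, v), (b, q, 8, 27, z), (b, r, 25, 28, k), (b, r, 25, 28, q), (b, r, 25, 28, v), (b, r, 25, 28, z), (z, b, 24, 26, p), (z, b, 24, 26, s), (z, b, 24, 26, t), (z, b, 24, 26, y), (z, n, 2, 7, p), (z, n, 2, 7, s), (z, n, 2, 7, t), (z, n, 2, 7, y)}
(U ⨝ P) ⋈ T (natural join on D): {(b, q, 6, 4, k, 22, 12), (b, q, 6, 4, q, 22, 12), (b, q, 6, 4, v, 22, 12), (b, q, 6, 4, z, 22, 12), (b, q, 8, 27, k, 22, 12), (b, q, 8, 27, q, 22, 12), (b, q, 8, 27, v, 22, 12), (b, q, 8, 27, z, 22, 12), (z, n, 2, 7, p, 31, 7), (z, n, 2, 7, s, 31, 7), (z, n, 2, 7, t, 31, 7), (z, n, 2, 7, y, 31, 7)}
π[E, G, D]: project onto (E, G, D) (9 duplicate(s) eliminated) → {(12, 6, q), (12, 8, q), (7, 2, n)}

{(12, 6, q), (12, 8, q), (7, 2, n)}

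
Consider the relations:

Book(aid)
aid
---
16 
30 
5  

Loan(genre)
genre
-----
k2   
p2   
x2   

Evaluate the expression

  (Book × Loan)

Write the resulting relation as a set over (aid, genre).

{(16, k2), (16, p2), (16, x2), (30, k2), (30, p2), (30, x2), (5, k2), (5, p2), (5, x2)}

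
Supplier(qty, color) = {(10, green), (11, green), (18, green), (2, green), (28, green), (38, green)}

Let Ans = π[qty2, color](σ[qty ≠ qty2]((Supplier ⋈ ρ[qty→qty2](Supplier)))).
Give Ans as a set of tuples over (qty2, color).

{(10, green), (11, green), (18, green), (2, green), (28, green), (38, green)}

ρ[qty→qty2]: schema becomes (qty2, color); tuples unchanged.
Joining Supplier and ρ[qty→qty2](Supplier) on color yields {(10, green, 10), (10, green, 11), (10, green, 18), (10, green, 2), (10, green, 28), (10, green, 38), (11, green, 10), (11, green, 11), (11, green, 18), (11, green, 2), (11, green, 28), (11, green, 38), (18, green, 10), (18, green, 11), (18, green, 18), (18, green, 2), (18, green, 28), (18, green, 38), (2, green, 10), (2, green, 11), (2, green, 18), (2, green, 2), (2, green, 28), (2, green, 38), (28, green, 10), (28, green, 11), (28, green, 18), (28, green, 2), (28, green, 28), (28, green, 38), (38, green, 10), (38, green, 11), (38, green, 18), (38, green, 2), (38, green, 28), (38, green, 38)}.
Selection qty ≠ qty2: {(10, green, 11), (10, green, 18), (10, green, 2), (10, green, 28), (10, green, 38), (11, green, 10), (11, green, 18), (11, green, 2), (11, green, 28), (11, green, 38), (18, green, 10), (18, green, 11), (18, green, 2), (18, green, 28), (18, green, 38), (2, green, 10), (2, green, 11), (2, green, 18), (2, green, 28), (2, green, 38), (28, green, 10), (28, green, 11), (28, green, 18), (28, green, 2), (28, green, 38), (38, green, 10), (38, green, 11), (38, green, 18), (38, green, 2), (38, green, 28)}
π_{qty2, color} gives {(10, green), (11, green), (18, green), (2, green), (28, green), (38, green)} (24 duplicate(s) eliminated).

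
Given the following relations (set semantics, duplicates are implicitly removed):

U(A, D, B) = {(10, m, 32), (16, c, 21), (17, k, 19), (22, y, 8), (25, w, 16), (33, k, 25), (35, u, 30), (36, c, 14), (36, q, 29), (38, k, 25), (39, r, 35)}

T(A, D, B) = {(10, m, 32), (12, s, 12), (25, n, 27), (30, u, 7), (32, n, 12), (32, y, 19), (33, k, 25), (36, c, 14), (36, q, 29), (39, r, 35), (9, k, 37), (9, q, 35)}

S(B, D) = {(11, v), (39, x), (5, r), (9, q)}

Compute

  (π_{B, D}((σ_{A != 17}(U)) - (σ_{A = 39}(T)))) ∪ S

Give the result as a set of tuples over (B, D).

{(11, v), (14, c), (16, w), (21, c), (25, k), (29, q), (30, u), (32, m), (39, x), (5, r), (8, y), (9, q)}

Filtering on A != 17 leaves {(10, m, 32), (16, c, 21), (22, y, 8), (25, w, 16), (33, k, 25), (35, u, 30), (36, c, 14), (36, q, 29), (38, k, 25), (39, r, 35)}.
Filtering on A = 39 leaves {(39, r, 35)}.
Taking the difference: {(10, m, 32), (16, c, 21), (22, y, 8), (25, w, 16), (33, k, 25), (35, u, 30), (36, c, 14), (36, q, 29), (38, k, 25)}
Projecting to B, D (1 duplicate(s) eliminated): {(14, c), (16, w), (21, c), (25, k), (29, q), (30, u), (32, m), (8, y)}
Taking the union: {(11, v), (14, c), (16, w), (21, c), (25, k), (29, q), (30, u), (32, m), (39, x), (5, r), (8, y), (9, q)}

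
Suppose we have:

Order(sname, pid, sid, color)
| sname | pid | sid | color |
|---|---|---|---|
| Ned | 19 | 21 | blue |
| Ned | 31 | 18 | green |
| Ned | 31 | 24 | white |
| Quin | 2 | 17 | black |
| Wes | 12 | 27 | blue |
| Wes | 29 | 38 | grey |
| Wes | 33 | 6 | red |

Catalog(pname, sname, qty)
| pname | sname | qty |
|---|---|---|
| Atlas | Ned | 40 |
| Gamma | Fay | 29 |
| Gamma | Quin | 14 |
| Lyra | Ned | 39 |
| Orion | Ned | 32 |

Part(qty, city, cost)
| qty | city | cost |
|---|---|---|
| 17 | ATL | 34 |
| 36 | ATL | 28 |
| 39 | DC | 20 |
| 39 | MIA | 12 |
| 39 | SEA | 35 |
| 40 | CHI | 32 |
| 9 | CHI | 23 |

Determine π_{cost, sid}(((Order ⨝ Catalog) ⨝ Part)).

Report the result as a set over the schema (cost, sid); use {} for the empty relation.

Natural join on sname: {(Ned, 19, 21, blue, Atlas, 40), (Ned, 19, 21, blue, Lyra, 39), (Ned, 19, 21, blue, Orion, 32), (Ned, 31, 18, green, Atlas, 40), (Ned, 31, 18, green, Lyra, 39), (Ned, 31, 18, green, Orion, 32), (Ned, 31, 24, white, Atlas, 40), (Ned, 31, 24, white, Lyra, 39), (Ned, 31, 24, white, Orion, 32), (Quin, 2, 17, black, Gamma, 14)}
Natural join on qty: {(Ned, 19, 21, blue, Atlas, 40, CHI, 32), (Ned, 19, 21, blue, Lyra, 39, DC, 20), (Ned, 19, 21, blue, Lyra, 39, MIA, 12), (Ned, 19, 21, blue, Lyra, 39, SEA, 35), (Ned, 31, 18, green, Atlas, 40, CHI, 32), (Ned, 31, 18, green, Lyra, 39, DC, 20), (Ned, 31, 18, green, Lyra, 39, MIA, 12), (Ned, 31, 18, green, Lyra, 39, SEA, 35), (Ned, 31, 24, white, Atlas, 40, CHI, 32), (Ned, 31, 24, white, Lyra, 39, DC, 20), (Ned, 31, 24, white, Lyra, 39, MIA, 12), (Ned, 31, 24, white, Lyra, 39, SEA, 35)}
π_{cost, sid} gives {(12, 18), (12, 21), (12, 24), (20, 18), (20, 21), (20, 24), (32, 18), (32, 21), (32, 24), (35, 18), (35, 21), (35, 24)}.

{(12, 18), (12, 21), (12, 24), (20, 18), (20, 21), (20, 24), (32, 18), (32, 21), (32, 24), (35, 18), (35, 21), (35, 24)}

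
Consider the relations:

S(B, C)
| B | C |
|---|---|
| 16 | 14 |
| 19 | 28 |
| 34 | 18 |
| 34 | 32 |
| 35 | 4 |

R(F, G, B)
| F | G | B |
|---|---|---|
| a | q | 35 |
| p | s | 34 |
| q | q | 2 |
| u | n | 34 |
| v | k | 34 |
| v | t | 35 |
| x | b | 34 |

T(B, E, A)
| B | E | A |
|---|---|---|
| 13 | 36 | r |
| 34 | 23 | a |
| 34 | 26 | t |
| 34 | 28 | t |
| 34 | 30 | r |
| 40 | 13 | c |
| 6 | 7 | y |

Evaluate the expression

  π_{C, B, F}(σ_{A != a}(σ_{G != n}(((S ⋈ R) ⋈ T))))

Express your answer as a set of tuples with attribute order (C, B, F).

{(18, 34, p), (18, 34, v), (18, 34, x), (32, 34, p), (32, 34, v), (32, 34, x)}

S ⋈ R (natural join on B): {(34, 18, p, s), (34, 18, u, n), (34, 18, v, k), (34, 18, x, b), (34, 32, p, s), (34, 32, u, n), (34, 32, v, k), (34, 32, x, b), (35, 4, a, q), (35, 4, v, t)}
(S ⋈ R) ⋈ T (natural join on B): {(34, 18, p, s, 23, a), (34, 18, p, s, 26, t), (34, 18, p, s, 28, t), (34, 18, p, s, 30, r), (34, 18, u, n, 23, a), (34, 18, u, n, 26, t), (34, 18, u, n, 28, t), (34, 18, u, n, 30, r), (34, 18, v, k, 23, a), (34, 18, v, k, 26, t), (34, 18, v, k, 28, t), (34, 18, v, k, 30, r), (34, 18, x, b, 23, a), (34, 18, x, b, 26, t), (34, 18, x, b, 28, t), (34, 18, x, b, 30, r), (34, 32, p, s, 23, a), (34, 32, p, s, 26, t), (34, 32, p, s, 28, t), (34, 32, p, s, 30, r), (34, 32, u, n, 23, a), (34, 32, u, n, 26, t), (34, 32, u, n, 28, t), (34, 32, u, n, 30, r), (34, 32, v, k, 23, a), (34, 32, v, k, 26, t), (34, 32, v, k, 28, t), (34, 32, v, k, 30, r), (34, 32, x, b, 23, a), (34, 32, x, b, 26, t), (34, 32, x, b, 28, t), (34, 32, x, b, 30, r)}
σ[G != n]: keep tuples satisfying G != n → {(34, 18, p, s, 23, a), (34, 18, p, s, 26, t), (34, 18, p, s, 28, t), (34, 18, p, s, 30, r), (34, 18, v, k, 23, a), (34, 18, v, k, 26, t), (34, 18, v, k, 28, t), (34, 18, v, k, 30, r), (34, 18, x, b, 23, a), (34, 18, x, b, 26, t), (34, 18, x, b, 28, t), (34, 18, x, b, 30, r), (34, 32, p, s, 23, a), (34, 32, p, s, 26, t), (34, 32, p, s, 28, t), (34, 32, p, s, 30, r), (34, 32, v, k, 23, a), (34, 32, v, k, 26, t), (34, 32, v, k, 28, t), (34, 32, v, k, 30, r), (34, 32, x, b, 23, a), (34, 32, x, b, 26, t), (34, 32, x, b, 28, t), (34, 32, x, b, 30, r)}
σ[A != a]: keep tuples satisfying A != a → {(34, 18, p, s, 26, t), (34, 18, p, s, 28, t), (34, 18, p, s, 30, r), (34, 18, v, k, 26, t), (34, 18, v, k, 28, t), (34, 18, v, k, 30, r), (34, 18, x, b, 26, t), (34, 18, x, b, 28, t), (34, 18, x, b, 30, r), (34, 32, p, s, 26, t), (34, 32, p, s, 28, t), (34, 32, p, s, 30, r), (34, 32, v, k, 26, t), (34, 32, v, k, 28, t), (34, 32, v, k, 30, r), (34, 32, x, b, 26, t), (34, 32, x, b, 28, t), (34, 32, x, b, 30, r)}
Projecting to C, B, F (12 duplicate(s) eliminated): {(18, 34, p), (18, 34, v), (18, 34, x), (32, 34, p), (32, 34, v), (32, 34, x)}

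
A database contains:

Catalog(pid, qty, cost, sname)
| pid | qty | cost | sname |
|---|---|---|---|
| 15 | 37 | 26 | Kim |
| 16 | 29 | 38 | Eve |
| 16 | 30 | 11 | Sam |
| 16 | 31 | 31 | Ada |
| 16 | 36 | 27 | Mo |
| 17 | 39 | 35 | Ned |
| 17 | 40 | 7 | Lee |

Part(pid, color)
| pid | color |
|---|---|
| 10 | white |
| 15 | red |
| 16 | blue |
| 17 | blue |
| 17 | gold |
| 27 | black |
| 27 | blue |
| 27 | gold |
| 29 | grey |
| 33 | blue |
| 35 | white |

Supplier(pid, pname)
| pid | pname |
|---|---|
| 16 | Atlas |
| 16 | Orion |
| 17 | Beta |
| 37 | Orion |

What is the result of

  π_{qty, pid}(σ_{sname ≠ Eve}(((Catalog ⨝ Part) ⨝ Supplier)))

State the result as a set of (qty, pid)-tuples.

{(30, 16), (31, 16), (36, 16), (39, 17), (40, 17)}

Joining Catalog and Part on pid yields {(15, 37, 26, Kim, red), (16, 29, 38, Eve, blue), (16, 30, 11, Sam, blue), (16, 31, 31, Ada, blue), (16, 36, 27, Mo, blue), (17, 39, 35, Ned, blue), (17, 39, 35, Ned, gold), (17, 40, 7, Lee, blue), (17, 40, 7, Lee, gold)}.
Joining (Catalog ⨝ Part) and Supplier on pid yields {(16, 29, 38, Eve, blue, Atlas), (16, 29, 38, Eve, blue, Orion), (16, 30, 11, Sam, blue, Atlas), (16, 30, 11, Sam, blue, Orion), (16, 31, 31, Ada, blue, Atlas), (16, 31, 31, Ada, blue, Orion), (16, 36, 27, Mo, blue, Atlas), (16, 36, 27, Mo, blue, Orion), (17, 39, 35, Ned, blue, Beta), (17, 39, 35, Ned, gold, Beta), (17, 40, 7, Lee, blue, Beta), (17, 40, 7, Lee, gold, Beta)}.
σ[sname ≠ Eve]: keep tuples satisfying sname ≠ Eve → {(16, 30, 11, Sam, blue, Atlas), (16, 30, 11, Sam, blue, Orion), (16, 31, 31, Ada, blue, Atlas), (16, 31, 31, Ada, blue, Orion), (16, 36, 27, Mo, blue, Atlas), (16, 36, 27, Mo, blue, Orion), (17, 39, 35, Ned, blue, Beta), (17, 39, 35, Ned, gold, Beta), (17, 40, 7, Lee, blue, Beta), (17, 40, 7, Lee, gold, Beta)}
π_{qty, pid} gives {(30, 16), (31, 16), (36, 16), (39, 17), (40, 17)} (5 duplicate(s) eliminated).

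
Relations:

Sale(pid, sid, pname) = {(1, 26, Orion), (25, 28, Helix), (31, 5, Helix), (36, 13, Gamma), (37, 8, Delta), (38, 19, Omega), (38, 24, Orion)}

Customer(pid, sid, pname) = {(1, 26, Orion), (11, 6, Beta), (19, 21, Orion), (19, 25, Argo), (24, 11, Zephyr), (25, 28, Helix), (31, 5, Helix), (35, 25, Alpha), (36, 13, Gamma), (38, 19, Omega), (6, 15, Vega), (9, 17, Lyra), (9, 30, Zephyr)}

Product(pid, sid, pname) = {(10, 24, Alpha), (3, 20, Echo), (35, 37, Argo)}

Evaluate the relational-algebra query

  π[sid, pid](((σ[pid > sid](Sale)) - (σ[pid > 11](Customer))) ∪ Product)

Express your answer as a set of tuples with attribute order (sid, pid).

Selection pid > sid: {(31, 5, Helix), (36, 13, Gamma), (37, 8, Delta), (38, 19, Omega), (38, 24, Orion)}
Selection pid > 11: {(19, 21, Orion), (19, 25, Argo), (24, 11, Zephyr), (25, 28, Helix), (31, 5, Helix), (35, 25, Alpha), (36, 13, Gamma), (38, 19, Omega)}
Set difference of the two operands is {(37, 8, Delta), (38, 24, Orion)}.
Set union of the two operands is {(10, 24, Alpha), (3, 20, Echo), (35, 37, Argo), (37, 8, Delta), (38, 24, Orion)}.
π[sid, pid]: project onto (sid, pid) → {(20, 3), (24, 10), (24, 38), (37, 35), (8, 37)}

{(20, 3), (24, 10), (24, 38), (37, 35), (8, 37)}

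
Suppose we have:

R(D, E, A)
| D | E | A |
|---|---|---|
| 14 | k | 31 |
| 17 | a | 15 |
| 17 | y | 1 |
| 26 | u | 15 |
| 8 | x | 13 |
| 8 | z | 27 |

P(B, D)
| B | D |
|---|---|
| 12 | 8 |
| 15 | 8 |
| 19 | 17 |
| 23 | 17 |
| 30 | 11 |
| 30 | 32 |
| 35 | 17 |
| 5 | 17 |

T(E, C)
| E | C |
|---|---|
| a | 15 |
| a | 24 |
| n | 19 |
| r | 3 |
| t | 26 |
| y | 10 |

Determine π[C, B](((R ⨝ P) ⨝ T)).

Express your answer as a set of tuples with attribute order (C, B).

R ⋈ P (natural join on D): {(17, a, 15, 19), (17, a, 15, 23), (17, a, 15, 35), (17, a, 15, 5), (17, y, 1, 19), (17, y, 1, 23), (17, y, 1, 35), (17, y, 1, 5), (8, x, 13, 12), (8, x, 13, 15), (8, z, 27, 12), (8, z, 27, 15)}
(R ⨝ P) ⋈ T (natural join on E): {(17, a, 15, 19, 15), (17, a, 15, 19, 24), (17, a, 15, 23, 15), (17, a, 15, 23, 24), (17, a, 15, 35, 15), (17, a, 15, 35, 24), (17, a, 15, 5, 15), (17, a, 15, 5, 24), (17, y, 1, 19, 10), (17, y, 1, 23, 10), (17, y, 1, 35, 10), (17, y, 1, 5, 10)}
Keep only column(s) C, B: {(10, 19), (10, 23), (10, 35), (10, 5), (15, 19), (15, 23), (15, 35), (15, 5), (24, 19), (24, 23), (24, 35), (24, 5)}

{(10, 19), (10, 23), (10, 35), (10, 5), (15, 19), (15, 23), (15, 35), (15, 5), (24, 19), (24, 23), (24, 35), (24, 5)}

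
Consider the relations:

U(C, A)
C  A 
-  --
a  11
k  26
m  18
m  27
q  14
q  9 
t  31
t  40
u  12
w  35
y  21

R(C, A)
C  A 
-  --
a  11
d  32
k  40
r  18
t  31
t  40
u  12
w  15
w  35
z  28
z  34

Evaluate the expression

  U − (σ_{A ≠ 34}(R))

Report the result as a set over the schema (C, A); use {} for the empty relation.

{(k, 26), (m, 18), (m, 27), (q, 14), (q, 9), (y, 21)}

Filtering on A ≠ 34 leaves {(a, 11), (d, 32), (k, 40), (r, 18), (t, 31), (t, 40), (u, 12), (w, 15), (w, 35), (z, 28)}.
Set difference of the two operands is {(k, 26), (m, 18), (m, 27), (q, 14), (q, 9), (y, 21)}.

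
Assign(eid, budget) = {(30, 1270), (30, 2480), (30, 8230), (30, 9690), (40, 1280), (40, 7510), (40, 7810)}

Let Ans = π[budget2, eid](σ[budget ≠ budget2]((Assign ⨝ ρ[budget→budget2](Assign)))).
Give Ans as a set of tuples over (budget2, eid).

ρ[budget→budget2]: schema becomes (eid, budget2); tuples unchanged.
Joining Assign and ρ[budget→budget2](Assign) on eid yields {(30, 1270, 1270), (30, 1270, 2480), (30, 1270, 8230), (30, 1270, 9690), (30, 2480, 1270), (30, 2480, 2480), (30, 2480, 8230), (30, 2480, 9690), (30, 8230, 1270), (30, 8230, 2480), (30, 8230, 8230), (30, 8230, 9690), (30, 9690, 1270), (30, 9690, 2480), (30, 9690, 8230), (30, 9690, 9690), (40, 1280, 1280), (40, 1280, 7510), (40, 1280, 7810), (40, 7510, 1280), (40, 7510, 7510), (40, 7510, 7810), (40, 7810, 1280), (40, 7810, 7510), (40, 7810, 7810)}.
σ[budget ≠ budget2]: keep tuples satisfying budget ≠ budget2 → {(30, 1270, 2480), (30, 1270, 8230), (30, 1270, 9690), (30, 2480, 1270), (30, 2480, 8230), (30, 2480, 9690), (30, 8230, 1270), (30, 8230, 2480), (30, 8230, 9690), (30, 9690, 1270), (30, 9690, 2480), (30, 9690, 8230), (40, 1280, 7510), (40, 1280, 7810), (40, 7510, 1280), (40, 7510, 7810), (40, 7810, 1280), (40, 7810, 7510)}
Keep only column(s) budget2, eid (11 duplicate(s) eliminated): {(1270, 30), (1280, 40), (2480, 30), (7510, 40), (7810, 40), (8230, 30), (9690, 30)}

{(1270, 30), (1280, 40), (2480, 30), (7510, 40), (7810, 40), (8230, 30), (9690, 30)}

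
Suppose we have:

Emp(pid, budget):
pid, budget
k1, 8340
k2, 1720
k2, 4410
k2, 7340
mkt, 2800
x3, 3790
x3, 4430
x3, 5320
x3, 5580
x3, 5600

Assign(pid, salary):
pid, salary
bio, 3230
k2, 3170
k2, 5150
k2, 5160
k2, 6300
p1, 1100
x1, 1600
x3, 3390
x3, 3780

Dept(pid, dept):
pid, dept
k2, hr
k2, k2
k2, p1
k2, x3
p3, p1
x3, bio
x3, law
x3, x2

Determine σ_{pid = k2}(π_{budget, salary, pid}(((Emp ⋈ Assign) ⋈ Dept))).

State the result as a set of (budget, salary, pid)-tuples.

Natural join on pid: {(k2, 1720, 3170), (k2, 1720, 5150), (k2, 1720, 5160), (k2, 1720, 6300), (k2, 4410, 3170), (k2, 4410, 5150), (k2, 4410, 5160), (k2, 4410, 6300), (k2, 7340, 3170), (k2, 7340, 5150), (k2, 7340, 5160), (k2, 7340, 6300), (x3, 3790, 3390), (x3, 3790, 3780), (x3, 4430, 3390), (x3, 4430, 3780), (x3, 5320, 3390), (x3, 5320, 3780), (x3, 5580, 3390), (x3, 5580, 3780), (x3, 5600, 3390), (x3, 5600, 3780)}
Natural join on pid: {(k2, 1720, 3170, hr), (k2, 1720, 3170, k2), (k2, 1720, 3170, p1), (k2, 1720, 3170, x3), (k2, 1720, 5150, hr), (k2, 1720, 5150, k2), (k2, 1720, 5150, p1), (k2, 1720, 5150, x3), (k2, 1720, 5160, hr), (k2, 1720, 5160, k2), (k2, 1720, 5160, p1), (k2, 1720, 5160, x3), (k2, 1720, 6300, hr), (k2, 1720, 6300, k2), (k2, 1720, 6300, p1), (k2, 1720, 6300, x3), (k2, 4410, 3170, hr), (k2, 4410, 3170, k2), (k2, 4410, 3170, p1), (k2, 4410, 3170, x3), (k2, 4410, 5150, hr), (k2, 4410, 5150, k2), (k2, 4410, 5150, p1), (k2, 4410, 5150, x3), (k2, 4410, 5160, hr), (k2, 4410, 5160, k2), (k2, 4410, 5160, p1), (k2, 4410, 5160, x3), (k2, 4410, 6300, hr), (k2, 4410, 6300, k2), (k2, 4410, 6300, p1), (k2, 4410, 6300, x3), (k2, 7340, 3170, hr), (k2, 7340, 3170, k2), (k2, 7340, 3170, p1), (k2, 7340, 3170, x3), (k2, 7340, 5150, hr), (k2, 7340, 5150, k2), (k2, 7340, 5150, p1), (k2, 7340, 5150, x3), (k2, 7340, 5160, hr), (k2, 7340, 5160, k2), (k2, 7340, 5160, p1), (k2, 7340, 5160, x3), (k2, 7340, 6300, hr), (k2, 7340, 6300, k2), (k2, 7340, 6300, p1), (k2, 7340, 6300, x3), (x3, 3790, 3390, bio), (x3, 3790, 3390, law), (x3, 3790, 3390, x2), (x3, 3790, 3780, bio), (x3, 3790, 3780, law), (x3, 3790, 3780, x2), (x3, 4430, 3390, bio), (x3, 4430, 3390, law), (x3, 4430, 3390, x2), (x3, 4430, 3780, bio), (x3, 4430, 3780, law), (x3, 4430, 3780, x2), (x3, 5320, 3390, bio), (x3, 5320, 3390, law), (x3, 5320, 3390, x2), (x3, 5320, 3780, bio), (x3, 5320, 3780, law), (x3, 5320, 3780, x2), (x3, 5580, 3390, bio), (x3, 5580, 3390, law), (x3, 5580, 3390, x2), (x3, 5580, 3780, bio), (x3, 5580, 3780, law), (x3, 5580, 3780, x2), (x3, 5600, 3390, bio), (x3, 5600, 3390, law), (x3, 5600, 3390, x2), (x3, 5600, 3780, bio), (x3, 5600, 3780, law), (x3, 5600, 3780, x2)}
Keep only column(s) budget, salary, pid (56 duplicate(s) eliminated): {(1720, 3170, k2), (1720, 5150, k2), (1720, 5160, k2), (1720, 6300, k2), (3790, 3390, x3), (3790, 3780, x3), (4410, 3170, k2), (4410, 5150, k2), (4410, 5160, k2), (4410, 6300, k2), (4430, 3390, x3), (4430, 3780, x3), (5320, 3390, x3), (5320, 3780, x3), (5580, 3390, x3), (5580, 3780, x3), (5600, 3390, x3), (5600, 3780, x3), (7340, 3170, k2), (7340, 5150, k2), (7340, 5160, k2), (7340, 6300, k2)}
Filtering on pid = k2 leaves {(1720, 3170, k2), (1720, 5150, k2), (1720, 5160, k2), (1720, 6300, k2), (4410, 3170, k2), (4410, 5150, k2), (4410, 5160, k2), (4410, 6300, k2), (7340, 3170, k2), (7340, 5150, k2), (7340, 5160, k2), (7340, 6300, k2)}.

{(1720, 3170, k2), (1720, 5150, k2), (1720, 5160, k2), (1720, 6300, k2), (4410, 3170, k2), (4410, 5150, k2), (4410, 5160, k2), (4410, 6300, k2), (7340, 3170, k2), (7340, 5150, k2), (7340, 5160, k2), (7340, 6300, k2)}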